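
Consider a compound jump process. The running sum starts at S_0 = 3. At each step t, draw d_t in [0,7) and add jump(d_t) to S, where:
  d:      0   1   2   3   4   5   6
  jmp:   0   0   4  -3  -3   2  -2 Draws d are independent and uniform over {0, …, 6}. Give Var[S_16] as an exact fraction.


Outcome values over d=0..6: [0, 0, 4, -3, -3, 2, -2]
Σy = -2, Σy² = 42, M = 7
μ = -2/7 = -2/7,  σ² = 42/7 − (-2/7)² = 290/49
Independent increments: Var[S_16] = 16·σ² = 16·(290/49) = 4640/49

4640/49


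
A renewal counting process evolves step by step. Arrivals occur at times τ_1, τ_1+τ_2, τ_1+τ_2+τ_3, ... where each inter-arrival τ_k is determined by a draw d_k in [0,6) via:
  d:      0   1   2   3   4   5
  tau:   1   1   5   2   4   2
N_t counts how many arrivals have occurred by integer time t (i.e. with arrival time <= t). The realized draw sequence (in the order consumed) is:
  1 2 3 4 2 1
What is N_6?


2

draw d_1=1: τ_1=1, arrival time A_1=1
draw d_2=2: τ_2=5, arrival time A_2=6
draw d_3=3: τ_3=2, arrival time A_3=8
draw d_4=4: τ_4=4, arrival time A_4=12
draw d_5=2: τ_5=5, arrival time A_5=17
draw d_6=1: τ_6=1, arrival time A_6=18
N_t over t=0..6: 0:0 1:1 2:1 3:1 4:1 5:1 6:2


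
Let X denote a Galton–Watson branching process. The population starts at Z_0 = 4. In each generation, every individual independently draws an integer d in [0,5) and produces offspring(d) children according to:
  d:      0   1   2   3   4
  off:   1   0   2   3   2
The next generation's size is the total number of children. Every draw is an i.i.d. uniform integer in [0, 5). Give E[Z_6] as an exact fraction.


1048576/15625

Outcome values over d=0..4: [1, 0, 2, 3, 2]
Σy = 8, Σy² = 18, M = 5
μ = 8/5 = 8/5,  σ² = 18/5 − (8/5)² = 26/25
E[Z_0] = 4
E[Z_1] = 8/5·E[Z_0] = 32/5
E[Z_2] = 8/5·E[Z_1] = 256/25
E[Z_3] = 8/5·E[Z_2] = 2048/125
E[Z_4] = 8/5·E[Z_3] = 16384/625
E[Z_5] = 8/5·E[Z_4] = 131072/3125
E[Z_6] = 8/5·E[Z_5] = 1048576/15625


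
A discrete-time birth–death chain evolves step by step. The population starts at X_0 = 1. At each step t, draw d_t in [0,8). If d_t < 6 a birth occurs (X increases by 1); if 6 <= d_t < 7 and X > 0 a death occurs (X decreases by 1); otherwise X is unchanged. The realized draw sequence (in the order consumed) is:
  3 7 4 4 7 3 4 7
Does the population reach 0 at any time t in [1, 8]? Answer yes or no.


t=0: X=1, d=3 → birth, X_1=2
t=1: X=2, d=7 → hold, X_2=2
t=2: X=2, d=4 → birth, X_3=3
t=3: X=3, d=4 → birth, X_4=4
t=4: X=4, d=7 → hold, X_5=4
t=5: X=4, d=3 → birth, X_6=5
t=6: X=5, d=4 → birth, X_7=6
t=7: X=6, d=7 → hold, X_8=6

no


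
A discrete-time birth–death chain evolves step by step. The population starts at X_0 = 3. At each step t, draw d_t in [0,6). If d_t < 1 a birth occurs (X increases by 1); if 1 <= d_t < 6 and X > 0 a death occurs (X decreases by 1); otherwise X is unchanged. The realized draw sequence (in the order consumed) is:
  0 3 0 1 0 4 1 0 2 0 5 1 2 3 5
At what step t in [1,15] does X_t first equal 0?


t=0: X=3, d=0 → birth, X_1=4
t=1: X=4, d=3 → death, X_2=3
t=2: X=3, d=0 → birth, X_3=4
t=3: X=4, d=1 → death, X_4=3
t=4: X=3, d=0 → birth, X_5=4
t=5: X=4, d=4 → death, X_6=3
t=6: X=3, d=1 → death, X_7=2
t=7: X=2, d=0 → birth, X_8=3
t=8: X=3, d=2 → death, X_9=2
t=9: X=2, d=0 → birth, X_10=3
t=10: X=3, d=5 → death, X_11=2
t=11: X=2, d=1 → death, X_12=1
t=12: X=1, d=2 → death, X_13=0
t=13: X=0, d=3 → hold, X_14=0
t=14: X=0, d=5 → hold, X_15=0

13


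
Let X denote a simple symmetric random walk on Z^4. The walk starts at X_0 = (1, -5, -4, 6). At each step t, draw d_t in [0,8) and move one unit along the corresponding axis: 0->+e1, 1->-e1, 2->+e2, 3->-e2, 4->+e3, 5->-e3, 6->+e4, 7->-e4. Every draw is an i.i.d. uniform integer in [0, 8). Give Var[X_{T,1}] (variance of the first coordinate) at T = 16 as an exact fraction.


4

Outcome values over d=0..7: [1, -1, 0, 0, 0, 0, 0, 0]
Σy = 0, Σy² = 2, M = 8
μ = 0/8 = 0,  σ² = 2/8 − (0)² = 1/4
Independent increments: Var[X_16] = 16·σ² = 16·(1/4) = 4


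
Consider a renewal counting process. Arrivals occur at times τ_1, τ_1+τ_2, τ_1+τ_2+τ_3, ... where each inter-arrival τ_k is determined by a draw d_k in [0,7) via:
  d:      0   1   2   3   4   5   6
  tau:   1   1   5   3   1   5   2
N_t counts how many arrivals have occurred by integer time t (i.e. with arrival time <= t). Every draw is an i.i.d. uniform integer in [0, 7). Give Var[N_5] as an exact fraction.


298611582/282475249

Inter-arrival values over d=0..6: [1, 1, 5, 3, 1, 5, 2]
Each d has probability 1/7, so the pmf of τ is: f(1) = 3/7, f(2) = 1/7, f(3) = 1/7, f(5) = 2/7
Let p_n(j) = P(N_n = j), with p_0 = [1]. Condition on τ_1: p_n(0) = P(τ > n), and for j >= 1, p_n(j) = Σ_{k<=n} f(k)·p_{n−k}(j−1)
p_1 = [4/7, 3/7]  (j = 0..1)
p_2 = [3/7, 19/49, 9/49]  (j = 0..2)
p_3 = [2/7, 20/49, 78/343, 27/343]  (j = 0..3)
p_4 = [2/7, 13/49, 100/343, 297/2401, 81/2401]  (j = 0..4)
p_5 = [0, 25/49, 78/343, 9/49, 1080/16807, 243/16807]  (j = 0..5)
E[N_5] = Σ j·p_5(j) = 31015/16807;  E[N_5²] = Σ j²·p_5(j) = 75001/16807
Var[N_5] = 75001/16807 − (31015/16807)² = 298611582/282475249


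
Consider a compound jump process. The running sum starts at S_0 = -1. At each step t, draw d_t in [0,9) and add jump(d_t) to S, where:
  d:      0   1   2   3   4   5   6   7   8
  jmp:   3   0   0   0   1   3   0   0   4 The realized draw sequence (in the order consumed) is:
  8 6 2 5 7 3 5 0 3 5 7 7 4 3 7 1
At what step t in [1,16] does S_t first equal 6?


t=0: S=-1, d=8, jump=4, S_1=3
t=1: S=3, d=6, jump=0, S_2=3
t=2: S=3, d=2, jump=0, S_3=3
t=3: S=3, d=5, jump=3, S_4=6
t=4: S=6, d=7, jump=0, S_5=6
t=5: S=6, d=3, jump=0, S_6=6
t=6: S=6, d=5, jump=3, S_7=9
t=7: S=9, d=0, jump=3, S_8=12
t=8: S=12, d=3, jump=0, S_9=12
t=9: S=12, d=5, jump=3, S_10=15
t=10: S=15, d=7, jump=0, S_11=15
t=11: S=15, d=7, jump=0, S_12=15
t=12: S=15, d=4, jump=1, S_13=16
t=13: S=16, d=3, jump=0, S_14=16
t=14: S=16, d=7, jump=0, S_15=16
t=15: S=16, d=1, jump=0, S_16=16

4


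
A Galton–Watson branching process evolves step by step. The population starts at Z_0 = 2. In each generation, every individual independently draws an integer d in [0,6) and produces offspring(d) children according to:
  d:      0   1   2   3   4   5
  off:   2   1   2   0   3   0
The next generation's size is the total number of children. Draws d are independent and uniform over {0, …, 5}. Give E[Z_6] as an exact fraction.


8192/729

Outcome values over d=0..5: [2, 1, 2, 0, 3, 0]
Σy = 8, Σy² = 18, M = 6
μ = 8/6 = 4/3,  σ² = 18/6 − (4/3)² = 11/9
E[Z_0] = 2
E[Z_1] = 4/3·E[Z_0] = 8/3
E[Z_2] = 4/3·E[Z_1] = 32/9
E[Z_3] = 4/3·E[Z_2] = 128/27
E[Z_4] = 4/3·E[Z_3] = 512/81
E[Z_5] = 4/3·E[Z_4] = 2048/243
E[Z_6] = 4/3·E[Z_5] = 8192/729


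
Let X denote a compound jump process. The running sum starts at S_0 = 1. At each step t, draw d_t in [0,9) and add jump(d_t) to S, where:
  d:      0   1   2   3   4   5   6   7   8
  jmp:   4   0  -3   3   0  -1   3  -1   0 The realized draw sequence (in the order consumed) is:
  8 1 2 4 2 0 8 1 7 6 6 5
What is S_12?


t=0: S=1, d=8, jump=0, S_1=1
t=1: S=1, d=1, jump=0, S_2=1
t=2: S=1, d=2, jump=-3, S_3=-2
t=3: S=-2, d=4, jump=0, S_4=-2
t=4: S=-2, d=2, jump=-3, S_5=-5
t=5: S=-5, d=0, jump=4, S_6=-1
t=6: S=-1, d=8, jump=0, S_7=-1
t=7: S=-1, d=1, jump=0, S_8=-1
t=8: S=-1, d=7, jump=-1, S_9=-2
t=9: S=-2, d=6, jump=3, S_10=1
t=10: S=1, d=6, jump=3, S_11=4
t=11: S=4, d=5, jump=-1, S_12=3

3


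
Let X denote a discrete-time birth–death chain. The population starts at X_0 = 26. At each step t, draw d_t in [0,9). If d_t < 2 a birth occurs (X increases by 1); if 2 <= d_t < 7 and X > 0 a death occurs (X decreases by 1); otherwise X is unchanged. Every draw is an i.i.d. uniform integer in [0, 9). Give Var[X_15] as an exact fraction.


10

X can drop by at most 1 per step and X_0 = 26 > T = 15, so X_t >= 26 − t >= 11 > 0 for every t <= 15: the floor at 0 (the 'and X > 0' condition) never binds. Hence X_15 = X_0 + Σ_{t<15} Y_t with i.i.d. increments Y_t = y(d_t) ∈ {+1, −1, 0}.
Outcome values over d=0..8: [1, 1, -1, -1, -1, -1, -1, 0, 0]
Σy = -3, Σy² = 7, M = 9
μ = -3/9 = -1/3,  σ² = 7/9 − (-1/3)² = 2/3
Independent increments: Var[X_15] = 15·σ² = 15·(2/3) = 10


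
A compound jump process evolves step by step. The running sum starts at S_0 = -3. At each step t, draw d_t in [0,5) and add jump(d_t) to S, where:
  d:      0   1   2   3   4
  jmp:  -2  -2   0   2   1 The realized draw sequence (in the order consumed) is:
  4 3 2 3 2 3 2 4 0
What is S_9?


3

t=0: S=-3, d=4, jump=1, S_1=-2
t=1: S=-2, d=3, jump=2, S_2=0
t=2: S=0, d=2, jump=0, S_3=0
t=3: S=0, d=3, jump=2, S_4=2
t=4: S=2, d=2, jump=0, S_5=2
t=5: S=2, d=3, jump=2, S_6=4
t=6: S=4, d=2, jump=0, S_7=4
t=7: S=4, d=4, jump=1, S_8=5
t=8: S=5, d=0, jump=-2, S_9=3


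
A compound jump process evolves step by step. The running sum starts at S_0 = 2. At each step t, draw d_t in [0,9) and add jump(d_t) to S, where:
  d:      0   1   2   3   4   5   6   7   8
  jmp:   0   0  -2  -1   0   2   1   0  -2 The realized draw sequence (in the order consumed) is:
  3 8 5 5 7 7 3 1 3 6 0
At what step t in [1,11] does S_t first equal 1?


1

t=0: S=2, d=3, jump=-1, S_1=1
t=1: S=1, d=8, jump=-2, S_2=-1
t=2: S=-1, d=5, jump=2, S_3=1
t=3: S=1, d=5, jump=2, S_4=3
t=4: S=3, d=7, jump=0, S_5=3
t=5: S=3, d=7, jump=0, S_6=3
t=6: S=3, d=3, jump=-1, S_7=2
t=7: S=2, d=1, jump=0, S_8=2
t=8: S=2, d=3, jump=-1, S_9=1
t=9: S=1, d=6, jump=1, S_10=2
t=10: S=2, d=0, jump=0, S_11=2


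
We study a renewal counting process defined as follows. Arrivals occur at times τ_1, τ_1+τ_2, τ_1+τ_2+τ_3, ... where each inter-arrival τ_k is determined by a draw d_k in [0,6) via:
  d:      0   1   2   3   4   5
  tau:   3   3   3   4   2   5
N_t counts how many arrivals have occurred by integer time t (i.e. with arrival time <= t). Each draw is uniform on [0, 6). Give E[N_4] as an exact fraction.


Inter-arrival values over d=0..5: [3, 3, 3, 4, 2, 5]
Each d has probability 1/6, so the pmf of τ is: f(2) = 1/6, f(3) = 1/2, f(4) = 1/6, f(5) = 1/6
Renewal equation for m(n) = E[N_n]: condition on τ_1 = k (if k <= n, one arrival plus a fresh copy on the remaining n−k steps): m(n) = F(n) + Σ_{k<=n} f(k)·m(n−k), where F(n) = P(τ <= n) and m(0) = 0
m(1) = F(1) = 0
m(2) = F(2) = 1/6
m(3) = F(3) = 2/3
m(4) = F(4) + f(2)·m(2) = 5/6 + 1/6·1/6 = 31/36
E[N_4] = m(4) = 31/36

31/36


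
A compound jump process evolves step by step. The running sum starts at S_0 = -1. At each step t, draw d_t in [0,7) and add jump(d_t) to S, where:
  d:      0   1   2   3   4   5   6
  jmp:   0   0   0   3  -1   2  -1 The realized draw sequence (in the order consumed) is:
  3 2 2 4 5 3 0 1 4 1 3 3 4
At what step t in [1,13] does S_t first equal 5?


t=0: S=-1, d=3, jump=3, S_1=2
t=1: S=2, d=2, jump=0, S_2=2
t=2: S=2, d=2, jump=0, S_3=2
t=3: S=2, d=4, jump=-1, S_4=1
t=4: S=1, d=5, jump=2, S_5=3
t=5: S=3, d=3, jump=3, S_6=6
t=6: S=6, d=0, jump=0, S_7=6
t=7: S=6, d=1, jump=0, S_8=6
t=8: S=6, d=4, jump=-1, S_9=5
t=9: S=5, d=1, jump=0, S_10=5
t=10: S=5, d=3, jump=3, S_11=8
t=11: S=8, d=3, jump=3, S_12=11
t=12: S=11, d=4, jump=-1, S_13=10

9


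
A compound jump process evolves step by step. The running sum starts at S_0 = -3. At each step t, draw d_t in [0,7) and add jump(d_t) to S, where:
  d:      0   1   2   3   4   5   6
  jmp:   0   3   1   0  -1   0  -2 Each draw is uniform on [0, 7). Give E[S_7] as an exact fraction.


-2

Outcome values over d=0..6: [0, 3, 1, 0, -1, 0, -2]
Σy = 1, Σy² = 15, M = 7
μ = 1/7 = 1/7,  σ² = 15/7 − (1/7)² = 104/49
E[S_7] = -3 + 7·(1/7) = -2


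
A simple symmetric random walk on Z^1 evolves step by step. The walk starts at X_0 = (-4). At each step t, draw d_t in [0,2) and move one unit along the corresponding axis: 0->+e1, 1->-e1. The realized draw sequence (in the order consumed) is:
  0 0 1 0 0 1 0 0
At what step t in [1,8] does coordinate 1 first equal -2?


t=0: X=(-4), d=0 → +e1, X_1=(-3)
t=1: X=(-3), d=0 → +e1, X_2=(-2)
t=2: X=(-2), d=1 → -e1, X_3=(-3)
t=3: X=(-3), d=0 → +e1, X_4=(-2)
t=4: X=(-2), d=0 → +e1, X_5=(-1)
t=5: X=(-1), d=1 → -e1, X_6=(-2)
t=6: X=(-2), d=0 → +e1, X_7=(-1)
t=7: X=(-1), d=0 → +e1, X_8=(0)

2


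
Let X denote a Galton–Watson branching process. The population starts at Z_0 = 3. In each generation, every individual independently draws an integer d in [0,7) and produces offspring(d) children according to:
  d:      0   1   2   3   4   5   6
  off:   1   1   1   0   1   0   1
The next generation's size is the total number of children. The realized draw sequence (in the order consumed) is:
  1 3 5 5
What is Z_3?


0

gen 0: Z_0=3, draws=[1, 3, 5], offspring=[1, 0, 0], Z_1=1
gen 1: Z_1=1, draws=[5], offspring=[0], Z_2=0
gen 2: Z_2=0, draws=[], offspring=[], Z_3=0


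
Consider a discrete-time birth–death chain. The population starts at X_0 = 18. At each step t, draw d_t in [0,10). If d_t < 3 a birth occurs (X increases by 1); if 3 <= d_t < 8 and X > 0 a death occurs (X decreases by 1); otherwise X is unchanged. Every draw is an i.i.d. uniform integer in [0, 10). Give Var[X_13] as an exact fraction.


X can drop by at most 1 per step and X_0 = 18 > T = 13, so X_t >= 18 − t >= 5 > 0 for every t <= 13: the floor at 0 (the 'and X > 0' condition) never binds. Hence X_13 = X_0 + Σ_{t<13} Y_t with i.i.d. increments Y_t = y(d_t) ∈ {+1, −1, 0}.
Outcome values over d=0..9: [1, 1, 1, -1, -1, -1, -1, -1, 0, 0]
Σy = -2, Σy² = 8, M = 10
μ = -2/10 = -1/5,  σ² = 8/10 − (-1/5)² = 19/25
Independent increments: Var[X_13] = 13·σ² = 13·(19/25) = 247/25

247/25


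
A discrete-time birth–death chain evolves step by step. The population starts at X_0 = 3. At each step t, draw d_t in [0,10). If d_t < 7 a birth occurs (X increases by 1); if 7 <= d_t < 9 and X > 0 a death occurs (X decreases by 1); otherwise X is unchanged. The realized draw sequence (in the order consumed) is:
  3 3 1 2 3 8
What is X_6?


t=0: X=3, d=3 → birth, X_1=4
t=1: X=4, d=3 → birth, X_2=5
t=2: X=5, d=1 → birth, X_3=6
t=3: X=6, d=2 → birth, X_4=7
t=4: X=7, d=3 → birth, X_5=8
t=5: X=8, d=8 → death, X_6=7

7


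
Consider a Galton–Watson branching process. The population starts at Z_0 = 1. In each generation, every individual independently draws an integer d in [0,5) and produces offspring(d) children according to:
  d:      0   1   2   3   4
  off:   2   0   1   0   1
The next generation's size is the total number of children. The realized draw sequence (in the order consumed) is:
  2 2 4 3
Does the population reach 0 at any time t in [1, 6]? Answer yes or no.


gen 0: Z_0=1, draws=[2], offspring=[1], Z_1=1
gen 1: Z_1=1, draws=[2], offspring=[1], Z_2=1
gen 2: Z_2=1, draws=[4], offspring=[1], Z_3=1
gen 3: Z_3=1, draws=[3], offspring=[0], Z_4=0
gen 4: Z_4=0, draws=[], offspring=[], Z_5=0
gen 5: Z_5=0, draws=[], offspring=[], Z_6=0

yes


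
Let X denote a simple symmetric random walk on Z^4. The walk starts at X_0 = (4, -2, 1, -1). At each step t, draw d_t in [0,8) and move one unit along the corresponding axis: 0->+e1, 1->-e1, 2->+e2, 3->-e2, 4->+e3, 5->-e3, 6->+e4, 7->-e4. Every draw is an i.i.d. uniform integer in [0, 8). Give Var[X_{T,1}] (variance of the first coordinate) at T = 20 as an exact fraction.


5

Outcome values over d=0..7: [1, -1, 0, 0, 0, 0, 0, 0]
Σy = 0, Σy² = 2, M = 8
μ = 0/8 = 0,  σ² = 2/8 − (0)² = 1/4
Independent increments: Var[X_20] = 20·σ² = 20·(1/4) = 5


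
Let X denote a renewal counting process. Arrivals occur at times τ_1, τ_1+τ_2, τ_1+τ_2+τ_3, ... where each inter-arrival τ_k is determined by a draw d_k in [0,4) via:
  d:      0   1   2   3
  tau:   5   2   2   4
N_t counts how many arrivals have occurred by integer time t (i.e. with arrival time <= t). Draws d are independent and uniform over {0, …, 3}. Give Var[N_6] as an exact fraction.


Inter-arrival values over d=0..3: [5, 2, 2, 4]
Each d has probability 1/4, so the pmf of τ is: f(2) = 1/2, f(4) = 1/4, f(5) = 1/4
Let p_n(j) = P(N_n = j), with p_0 = [1]. Condition on τ_1: p_n(0) = P(τ > n), and for j >= 1, p_n(j) = Σ_{k<=n} f(k)·p_{n−k}(j−1)
p_1 = [1]  (j = 0)
p_2 = [1/2, 1/2]  (j = 0..1)
p_3 = [1/2, 1/2]  (j = 0..1)
p_4 = [1/4, 1/2, 1/4]  (j = 0..2)
p_5 = [0, 3/4, 1/4]  (j = 0..2)
p_6 = [0, 1/2, 3/8, 1/8]  (j = 0..3)
E[N_6] = Σ j·p_6(j) = 13/8;  E[N_6²] = Σ j²·p_6(j) = 25/8
Var[N_6] = 25/8 − (13/8)² = 31/64

31/64


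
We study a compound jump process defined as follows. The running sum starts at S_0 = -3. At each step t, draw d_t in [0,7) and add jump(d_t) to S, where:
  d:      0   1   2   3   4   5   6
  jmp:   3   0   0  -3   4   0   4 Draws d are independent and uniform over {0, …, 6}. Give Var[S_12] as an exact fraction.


3432/49

Outcome values over d=0..6: [3, 0, 0, -3, 4, 0, 4]
Σy = 8, Σy² = 50, M = 7
μ = 8/7 = 8/7,  σ² = 50/7 − (8/7)² = 286/49
Independent increments: Var[S_12] = 12·σ² = 12·(286/49) = 3432/49


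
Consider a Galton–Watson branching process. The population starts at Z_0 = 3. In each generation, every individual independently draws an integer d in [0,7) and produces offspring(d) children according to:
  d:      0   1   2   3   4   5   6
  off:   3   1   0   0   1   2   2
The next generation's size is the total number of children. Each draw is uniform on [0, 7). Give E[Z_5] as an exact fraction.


177147/16807

Outcome values over d=0..6: [3, 1, 0, 0, 1, 2, 2]
Σy = 9, Σy² = 19, M = 7
μ = 9/7 = 9/7,  σ² = 19/7 − (9/7)² = 52/49
E[Z_0] = 3
E[Z_1] = 9/7·E[Z_0] = 27/7
E[Z_2] = 9/7·E[Z_1] = 243/49
E[Z_3] = 9/7·E[Z_2] = 2187/343
E[Z_4] = 9/7·E[Z_3] = 19683/2401
E[Z_5] = 9/7·E[Z_4] = 177147/16807


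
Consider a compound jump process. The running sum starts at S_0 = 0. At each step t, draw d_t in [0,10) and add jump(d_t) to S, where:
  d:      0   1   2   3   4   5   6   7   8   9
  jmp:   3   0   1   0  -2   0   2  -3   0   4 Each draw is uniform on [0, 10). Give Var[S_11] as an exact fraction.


Outcome values over d=0..9: [3, 0, 1, 0, -2, 0, 2, -3, 0, 4]
Σy = 5, Σy² = 43, M = 10
μ = 5/10 = 1/2,  σ² = 43/10 − (1/2)² = 81/20
Independent increments: Var[S_11] = 11·σ² = 11·(81/20) = 891/20

891/20


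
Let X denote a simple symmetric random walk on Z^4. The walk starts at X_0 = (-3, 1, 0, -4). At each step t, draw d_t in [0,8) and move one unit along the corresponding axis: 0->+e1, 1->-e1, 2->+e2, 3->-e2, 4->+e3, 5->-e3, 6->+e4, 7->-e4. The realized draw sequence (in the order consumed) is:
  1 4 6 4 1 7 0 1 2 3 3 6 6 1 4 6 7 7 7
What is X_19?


(-6, 0, 3, -4)

t=0: X=(-3, 1, 0, -4), d=1 → -e1, X_1=(-4, 1, 0, -4)
t=1: X=(-4, 1, 0, -4), d=4 → +e3, X_2=(-4, 1, 1, -4)
t=2: X=(-4, 1, 1, -4), d=6 → +e4, X_3=(-4, 1, 1, -3)
t=3: X=(-4, 1, 1, -3), d=4 → +e3, X_4=(-4, 1, 2, -3)
t=4: X=(-4, 1, 2, -3), d=1 → -e1, X_5=(-5, 1, 2, -3)
t=5: X=(-5, 1, 2, -3), d=7 → -e4, X_6=(-5, 1, 2, -4)
t=6: X=(-5, 1, 2, -4), d=0 → +e1, X_7=(-4, 1, 2, -4)
t=7: X=(-4, 1, 2, -4), d=1 → -e1, X_8=(-5, 1, 2, -4)
t=8: X=(-5, 1, 2, -4), d=2 → +e2, X_9=(-5, 2, 2, -4)
t=9: X=(-5, 2, 2, -4), d=3 → -e2, X_10=(-5, 1, 2, -4)
t=10: X=(-5, 1, 2, -4), d=3 → -e2, X_11=(-5, 0, 2, -4)
t=11: X=(-5, 0, 2, -4), d=6 → +e4, X_12=(-5, 0, 2, -3)
t=12: X=(-5, 0, 2, -3), d=6 → +e4, X_13=(-5, 0, 2, -2)
t=13: X=(-5, 0, 2, -2), d=1 → -e1, X_14=(-6, 0, 2, -2)
t=14: X=(-6, 0, 2, -2), d=4 → +e3, X_15=(-6, 0, 3, -2)
t=15: X=(-6, 0, 3, -2), d=6 → +e4, X_16=(-6, 0, 3, -1)
t=16: X=(-6, 0, 3, -1), d=7 → -e4, X_17=(-6, 0, 3, -2)
t=17: X=(-6, 0, 3, -2), d=7 → -e4, X_18=(-6, 0, 3, -3)
t=18: X=(-6, 0, 3, -3), d=7 → -e4, X_19=(-6, 0, 3, -4)


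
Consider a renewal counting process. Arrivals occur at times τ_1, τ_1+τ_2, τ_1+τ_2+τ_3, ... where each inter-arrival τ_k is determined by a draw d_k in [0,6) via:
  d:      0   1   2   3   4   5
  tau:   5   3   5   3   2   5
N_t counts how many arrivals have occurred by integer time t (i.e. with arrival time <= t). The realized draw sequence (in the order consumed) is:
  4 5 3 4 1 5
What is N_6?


draw d_1=4: τ_1=2, arrival time A_1=2
draw d_2=5: τ_2=5, arrival time A_2=7
draw d_3=3: τ_3=3, arrival time A_3=10
draw d_4=4: τ_4=2, arrival time A_4=12
draw d_5=1: τ_5=3, arrival time A_5=15
draw d_6=5: τ_6=5, arrival time A_6=20
N_t over t=0..6: 0:0 1:0 2:1 3:1 4:1 5:1 6:1

1


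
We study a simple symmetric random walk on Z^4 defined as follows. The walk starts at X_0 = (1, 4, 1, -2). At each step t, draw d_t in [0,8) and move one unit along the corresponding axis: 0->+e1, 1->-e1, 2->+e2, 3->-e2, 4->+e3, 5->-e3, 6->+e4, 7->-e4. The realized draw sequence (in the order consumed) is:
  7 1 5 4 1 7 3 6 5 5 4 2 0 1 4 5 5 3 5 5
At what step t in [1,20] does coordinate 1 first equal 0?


2

t=0: X=(1, 4, 1, -2), d=7 → -e4, X_1=(1, 4, 1, -3)
t=1: X=(1, 4, 1, -3), d=1 → -e1, X_2=(0, 4, 1, -3)
t=2: X=(0, 4, 1, -3), d=5 → -e3, X_3=(0, 4, 0, -3)
t=3: X=(0, 4, 0, -3), d=4 → +e3, X_4=(0, 4, 1, -3)
t=4: X=(0, 4, 1, -3), d=1 → -e1, X_5=(-1, 4, 1, -3)
t=5: X=(-1, 4, 1, -3), d=7 → -e4, X_6=(-1, 4, 1, -4)
t=6: X=(-1, 4, 1, -4), d=3 → -e2, X_7=(-1, 3, 1, -4)
t=7: X=(-1, 3, 1, -4), d=6 → +e4, X_8=(-1, 3, 1, -3)
t=8: X=(-1, 3, 1, -3), d=5 → -e3, X_9=(-1, 3, 0, -3)
t=9: X=(-1, 3, 0, -3), d=5 → -e3, X_10=(-1, 3, -1, -3)
t=10: X=(-1, 3, -1, -3), d=4 → +e3, X_11=(-1, 3, 0, -3)
t=11: X=(-1, 3, 0, -3), d=2 → +e2, X_12=(-1, 4, 0, -3)
t=12: X=(-1, 4, 0, -3), d=0 → +e1, X_13=(0, 4, 0, -3)
t=13: X=(0, 4, 0, -3), d=1 → -e1, X_14=(-1, 4, 0, -3)
t=14: X=(-1, 4, 0, -3), d=4 → +e3, X_15=(-1, 4, 1, -3)
t=15: X=(-1, 4, 1, -3), d=5 → -e3, X_16=(-1, 4, 0, -3)
t=16: X=(-1, 4, 0, -3), d=5 → -e3, X_17=(-1, 4, -1, -3)
t=17: X=(-1, 4, -1, -3), d=3 → -e2, X_18=(-1, 3, -1, -3)
t=18: X=(-1, 3, -1, -3), d=5 → -e3, X_19=(-1, 3, -2, -3)
t=19: X=(-1, 3, -2, -3), d=5 → -e3, X_20=(-1, 3, -3, -3)


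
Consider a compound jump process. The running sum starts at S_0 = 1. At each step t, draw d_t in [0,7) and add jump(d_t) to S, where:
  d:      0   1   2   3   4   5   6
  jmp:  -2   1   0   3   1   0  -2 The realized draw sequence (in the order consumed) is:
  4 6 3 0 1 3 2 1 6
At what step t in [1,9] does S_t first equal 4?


9

t=0: S=1, d=4, jump=1, S_1=2
t=1: S=2, d=6, jump=-2, S_2=0
t=2: S=0, d=3, jump=3, S_3=3
t=3: S=3, d=0, jump=-2, S_4=1
t=4: S=1, d=1, jump=1, S_5=2
t=5: S=2, d=3, jump=3, S_6=5
t=6: S=5, d=2, jump=0, S_7=5
t=7: S=5, d=1, jump=1, S_8=6
t=8: S=6, d=6, jump=-2, S_9=4


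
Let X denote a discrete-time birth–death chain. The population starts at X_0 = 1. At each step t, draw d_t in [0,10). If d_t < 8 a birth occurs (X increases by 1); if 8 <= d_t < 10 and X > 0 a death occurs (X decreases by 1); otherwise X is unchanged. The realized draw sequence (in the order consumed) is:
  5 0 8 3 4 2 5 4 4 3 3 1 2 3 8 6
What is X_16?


13

t=0: X=1, d=5 → birth, X_1=2
t=1: X=2, d=0 → birth, X_2=3
t=2: X=3, d=8 → death, X_3=2
t=3: X=2, d=3 → birth, X_4=3
t=4: X=3, d=4 → birth, X_5=4
t=5: X=4, d=2 → birth, X_6=5
t=6: X=5, d=5 → birth, X_7=6
t=7: X=6, d=4 → birth, X_8=7
t=8: X=7, d=4 → birth, X_9=8
t=9: X=8, d=3 → birth, X_10=9
t=10: X=9, d=3 → birth, X_11=10
t=11: X=10, d=1 → birth, X_12=11
t=12: X=11, d=2 → birth, X_13=12
t=13: X=12, d=3 → birth, X_14=13
t=14: X=13, d=8 → death, X_15=12
t=15: X=12, d=6 → birth, X_16=13


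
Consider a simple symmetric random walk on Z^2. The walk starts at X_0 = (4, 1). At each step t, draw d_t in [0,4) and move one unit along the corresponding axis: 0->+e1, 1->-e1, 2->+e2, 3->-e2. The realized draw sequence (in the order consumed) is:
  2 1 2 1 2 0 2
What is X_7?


t=0: X=(4, 1), d=2 → +e2, X_1=(4, 2)
t=1: X=(4, 2), d=1 → -e1, X_2=(3, 2)
t=2: X=(3, 2), d=2 → +e2, X_3=(3, 3)
t=3: X=(3, 3), d=1 → -e1, X_4=(2, 3)
t=4: X=(2, 3), d=2 → +e2, X_5=(2, 4)
t=5: X=(2, 4), d=0 → +e1, X_6=(3, 4)
t=6: X=(3, 4), d=2 → +e2, X_7=(3, 5)

(3, 5)


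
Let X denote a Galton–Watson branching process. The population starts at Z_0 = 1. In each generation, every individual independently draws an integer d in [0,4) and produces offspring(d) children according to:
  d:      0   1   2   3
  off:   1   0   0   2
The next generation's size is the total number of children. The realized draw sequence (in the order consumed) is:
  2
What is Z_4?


gen 0: Z_0=1, draws=[2], offspring=[0], Z_1=0
gen 1: Z_1=0, draws=[], offspring=[], Z_2=0
gen 2: Z_2=0, draws=[], offspring=[], Z_3=0
gen 3: Z_3=0, draws=[], offspring=[], Z_4=0

0


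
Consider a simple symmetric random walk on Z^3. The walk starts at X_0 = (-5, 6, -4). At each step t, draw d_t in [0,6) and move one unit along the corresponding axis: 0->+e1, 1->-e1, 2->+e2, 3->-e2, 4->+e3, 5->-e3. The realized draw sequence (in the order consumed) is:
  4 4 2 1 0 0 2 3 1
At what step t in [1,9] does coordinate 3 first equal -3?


1

t=0: X=(-5, 6, -4), d=4 → +e3, X_1=(-5, 6, -3)
t=1: X=(-5, 6, -3), d=4 → +e3, X_2=(-5, 6, -2)
t=2: X=(-5, 6, -2), d=2 → +e2, X_3=(-5, 7, -2)
t=3: X=(-5, 7, -2), d=1 → -e1, X_4=(-6, 7, -2)
t=4: X=(-6, 7, -2), d=0 → +e1, X_5=(-5, 7, -2)
t=5: X=(-5, 7, -2), d=0 → +e1, X_6=(-4, 7, -2)
t=6: X=(-4, 7, -2), d=2 → +e2, X_7=(-4, 8, -2)
t=7: X=(-4, 8, -2), d=3 → -e2, X_8=(-4, 7, -2)
t=8: X=(-4, 7, -2), d=1 → -e1, X_9=(-5, 7, -2)


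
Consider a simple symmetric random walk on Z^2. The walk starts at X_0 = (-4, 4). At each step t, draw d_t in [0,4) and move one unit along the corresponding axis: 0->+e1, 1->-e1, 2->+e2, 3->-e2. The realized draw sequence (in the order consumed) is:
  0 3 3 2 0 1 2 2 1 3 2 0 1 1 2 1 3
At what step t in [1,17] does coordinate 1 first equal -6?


16

t=0: X=(-4, 4), d=0 → +e1, X_1=(-3, 4)
t=1: X=(-3, 4), d=3 → -e2, X_2=(-3, 3)
t=2: X=(-3, 3), d=3 → -e2, X_3=(-3, 2)
t=3: X=(-3, 2), d=2 → +e2, X_4=(-3, 3)
t=4: X=(-3, 3), d=0 → +e1, X_5=(-2, 3)
t=5: X=(-2, 3), d=1 → -e1, X_6=(-3, 3)
t=6: X=(-3, 3), d=2 → +e2, X_7=(-3, 4)
t=7: X=(-3, 4), d=2 → +e2, X_8=(-3, 5)
t=8: X=(-3, 5), d=1 → -e1, X_9=(-4, 5)
t=9: X=(-4, 5), d=3 → -e2, X_10=(-4, 4)
t=10: X=(-4, 4), d=2 → +e2, X_11=(-4, 5)
t=11: X=(-4, 5), d=0 → +e1, X_12=(-3, 5)
t=12: X=(-3, 5), d=1 → -e1, X_13=(-4, 5)
t=13: X=(-4, 5), d=1 → -e1, X_14=(-5, 5)
t=14: X=(-5, 5), d=2 → +e2, X_15=(-5, 6)
t=15: X=(-5, 6), d=1 → -e1, X_16=(-6, 6)
t=16: X=(-6, 6), d=3 → -e2, X_17=(-6, 5)


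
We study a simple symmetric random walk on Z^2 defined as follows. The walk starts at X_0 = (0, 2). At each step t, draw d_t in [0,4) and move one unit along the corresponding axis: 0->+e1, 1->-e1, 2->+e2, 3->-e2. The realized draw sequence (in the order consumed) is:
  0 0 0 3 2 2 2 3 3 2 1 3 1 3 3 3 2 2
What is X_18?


(1, 1)

t=0: X=(0, 2), d=0 → +e1, X_1=(1, 2)
t=1: X=(1, 2), d=0 → +e1, X_2=(2, 2)
t=2: X=(2, 2), d=0 → +e1, X_3=(3, 2)
t=3: X=(3, 2), d=3 → -e2, X_4=(3, 1)
t=4: X=(3, 1), d=2 → +e2, X_5=(3, 2)
t=5: X=(3, 2), d=2 → +e2, X_6=(3, 3)
t=6: X=(3, 3), d=2 → +e2, X_7=(3, 4)
t=7: X=(3, 4), d=3 → -e2, X_8=(3, 3)
t=8: X=(3, 3), d=3 → -e2, X_9=(3, 2)
t=9: X=(3, 2), d=2 → +e2, X_10=(3, 3)
t=10: X=(3, 3), d=1 → -e1, X_11=(2, 3)
t=11: X=(2, 3), d=3 → -e2, X_12=(2, 2)
t=12: X=(2, 2), d=1 → -e1, X_13=(1, 2)
t=13: X=(1, 2), d=3 → -e2, X_14=(1, 1)
t=14: X=(1, 1), d=3 → -e2, X_15=(1, 0)
t=15: X=(1, 0), d=3 → -e2, X_16=(1, -1)
t=16: X=(1, -1), d=2 → +e2, X_17=(1, 0)
t=17: X=(1, 0), d=2 → +e2, X_18=(1, 1)


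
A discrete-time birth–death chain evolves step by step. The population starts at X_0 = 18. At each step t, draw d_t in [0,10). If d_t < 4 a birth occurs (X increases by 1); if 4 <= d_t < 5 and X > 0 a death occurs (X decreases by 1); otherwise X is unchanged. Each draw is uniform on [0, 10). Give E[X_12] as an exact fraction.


108/5

X can drop by at most 1 per step and X_0 = 18 > T = 12, so X_t >= 18 − t >= 6 > 0 for every t <= 12: the floor at 0 (the 'and X > 0' condition) never binds. Hence X_12 = X_0 + Σ_{t<12} Y_t with i.i.d. increments Y_t = y(d_t) ∈ {+1, −1, 0}.
Outcome values over d=0..9: [1, 1, 1, 1, -1, 0, 0, 0, 0, 0]
Σy = 3, Σy² = 5, M = 10
μ = 3/10 = 3/10,  σ² = 5/10 − (3/10)² = 41/100
E[X_12] = 18 + 12·(3/10) = 108/5


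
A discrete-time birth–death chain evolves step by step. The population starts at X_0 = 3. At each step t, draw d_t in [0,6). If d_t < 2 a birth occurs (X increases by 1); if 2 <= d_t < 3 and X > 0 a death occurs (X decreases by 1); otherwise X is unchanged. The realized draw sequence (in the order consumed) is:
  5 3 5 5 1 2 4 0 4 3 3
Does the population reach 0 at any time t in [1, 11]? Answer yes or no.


no

t=0: X=3, d=5 → hold, X_1=3
t=1: X=3, d=3 → hold, X_2=3
t=2: X=3, d=5 → hold, X_3=3
t=3: X=3, d=5 → hold, X_4=3
t=4: X=3, d=1 → birth, X_5=4
t=5: X=4, d=2 → death, X_6=3
t=6: X=3, d=4 → hold, X_7=3
t=7: X=3, d=0 → birth, X_8=4
t=8: X=4, d=4 → hold, X_9=4
t=9: X=4, d=3 → hold, X_10=4
t=10: X=4, d=3 → hold, X_11=4


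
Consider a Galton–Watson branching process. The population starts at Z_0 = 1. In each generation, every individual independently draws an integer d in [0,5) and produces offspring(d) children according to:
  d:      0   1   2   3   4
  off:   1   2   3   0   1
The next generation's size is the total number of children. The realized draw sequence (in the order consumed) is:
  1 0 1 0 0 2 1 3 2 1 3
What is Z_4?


7

gen 0: Z_0=1, draws=[1], offspring=[2], Z_1=2
gen 1: Z_1=2, draws=[0, 1], offspring=[1, 2], Z_2=3
gen 2: Z_2=3, draws=[0, 0, 2], offspring=[1, 1, 3], Z_3=5
gen 3: Z_3=5, draws=[1, 3, 2, 1, 3], offspring=[2, 0, 3, 2, 0], Z_4=7


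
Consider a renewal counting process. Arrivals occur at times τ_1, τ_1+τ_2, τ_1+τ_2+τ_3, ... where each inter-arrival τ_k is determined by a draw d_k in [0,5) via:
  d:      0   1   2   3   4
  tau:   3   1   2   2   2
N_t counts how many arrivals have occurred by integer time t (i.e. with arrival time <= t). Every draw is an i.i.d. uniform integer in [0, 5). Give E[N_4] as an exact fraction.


1126/625

Inter-arrival values over d=0..4: [3, 1, 2, 2, 2]
Each d has probability 1/5, so the pmf of τ is: f(1) = 1/5, f(2) = 3/5, f(3) = 1/5
Renewal equation for m(n) = E[N_n]: condition on τ_1 = k (if k <= n, one arrival plus a fresh copy on the remaining n−k steps): m(n) = F(n) + Σ_{k<=n} f(k)·m(n−k), where F(n) = P(τ <= n) and m(0) = 0
m(1) = F(1) = 1/5
m(2) = F(2) + f(1)·m(1) = 4/5 + 1/5·1/5 = 21/25
m(3) = F(3) + f(1)·m(2) + f(2)·m(1) = 1 + 1/5·21/25 + 3/5·1/5 = 161/125
m(4) = F(4) + f(1)·m(3) + f(2)·m(2) + f(3)·m(1) = 1 + 1/5·161/125 + 3/5·21/25 + 1/5·1/5 = 1126/625
E[N_4] = m(4) = 1126/625


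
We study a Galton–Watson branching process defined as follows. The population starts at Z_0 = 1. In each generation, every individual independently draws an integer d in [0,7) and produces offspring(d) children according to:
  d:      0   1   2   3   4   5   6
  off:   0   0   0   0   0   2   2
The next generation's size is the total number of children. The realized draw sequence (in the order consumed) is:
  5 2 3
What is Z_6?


gen 0: Z_0=1, draws=[5], offspring=[2], Z_1=2
gen 1: Z_1=2, draws=[2, 3], offspring=[0, 0], Z_2=0
gen 2: Z_2=0, draws=[], offspring=[], Z_3=0
gen 3: Z_3=0, draws=[], offspring=[], Z_4=0
gen 4: Z_4=0, draws=[], offspring=[], Z_5=0
gen 5: Z_5=0, draws=[], offspring=[], Z_6=0

0


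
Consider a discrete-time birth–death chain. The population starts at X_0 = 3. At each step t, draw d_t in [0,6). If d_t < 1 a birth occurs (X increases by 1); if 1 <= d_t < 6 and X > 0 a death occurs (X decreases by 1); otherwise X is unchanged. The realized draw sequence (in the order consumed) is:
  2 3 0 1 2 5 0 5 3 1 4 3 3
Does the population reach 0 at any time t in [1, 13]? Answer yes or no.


t=0: X=3, d=2 → death, X_1=2
t=1: X=2, d=3 → death, X_2=1
t=2: X=1, d=0 → birth, X_3=2
t=3: X=2, d=1 → death, X_4=1
t=4: X=1, d=2 → death, X_5=0
t=5: X=0, d=5 → hold, X_6=0
t=6: X=0, d=0 → birth, X_7=1
t=7: X=1, d=5 → death, X_8=0
t=8: X=0, d=3 → hold, X_9=0
t=9: X=0, d=1 → hold, X_10=0
t=10: X=0, d=4 → hold, X_11=0
t=11: X=0, d=3 → hold, X_12=0
t=12: X=0, d=3 → hold, X_13=0

yes


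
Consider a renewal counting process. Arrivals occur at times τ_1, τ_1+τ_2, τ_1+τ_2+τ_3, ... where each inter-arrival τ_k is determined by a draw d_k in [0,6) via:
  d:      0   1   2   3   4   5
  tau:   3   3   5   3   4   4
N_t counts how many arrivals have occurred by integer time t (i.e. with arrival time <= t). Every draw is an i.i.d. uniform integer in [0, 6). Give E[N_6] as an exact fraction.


Inter-arrival values over d=0..5: [3, 3, 5, 3, 4, 4]
Each d has probability 1/6, so the pmf of τ is: f(3) = 1/2, f(4) = 1/3, f(5) = 1/6
Renewal equation for m(n) = E[N_n]: condition on τ_1 = k (if k <= n, one arrival plus a fresh copy on the remaining n−k steps): m(n) = F(n) + Σ_{k<=n} f(k)·m(n−k), where F(n) = P(τ <= n) and m(0) = 0
m(1) = F(1) = 0
m(2) = F(2) = 0
m(3) = F(3) = 1/2
m(4) = F(4) = 5/6
m(5) = F(5) = 1
m(6) = F(6) + f(3)·m(3) = 1 + 1/2·1/2 = 5/4
E[N_6] = m(6) = 5/4

5/4


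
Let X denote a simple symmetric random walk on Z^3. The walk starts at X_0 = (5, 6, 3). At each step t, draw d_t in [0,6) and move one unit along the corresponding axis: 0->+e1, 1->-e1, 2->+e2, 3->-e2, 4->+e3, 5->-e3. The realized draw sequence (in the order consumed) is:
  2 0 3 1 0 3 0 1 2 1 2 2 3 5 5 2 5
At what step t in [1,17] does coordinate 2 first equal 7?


t=0: X=(5, 6, 3), d=2 → +e2, X_1=(5, 7, 3)
t=1: X=(5, 7, 3), d=0 → +e1, X_2=(6, 7, 3)
t=2: X=(6, 7, 3), d=3 → -e2, X_3=(6, 6, 3)
t=3: X=(6, 6, 3), d=1 → -e1, X_4=(5, 6, 3)
t=4: X=(5, 6, 3), d=0 → +e1, X_5=(6, 6, 3)
t=5: X=(6, 6, 3), d=3 → -e2, X_6=(6, 5, 3)
t=6: X=(6, 5, 3), d=0 → +e1, X_7=(7, 5, 3)
t=7: X=(7, 5, 3), d=1 → -e1, X_8=(6, 5, 3)
t=8: X=(6, 5, 3), d=2 → +e2, X_9=(6, 6, 3)
t=9: X=(6, 6, 3), d=1 → -e1, X_10=(5, 6, 3)
t=10: X=(5, 6, 3), d=2 → +e2, X_11=(5, 7, 3)
t=11: X=(5, 7, 3), d=2 → +e2, X_12=(5, 8, 3)
t=12: X=(5, 8, 3), d=3 → -e2, X_13=(5, 7, 3)
t=13: X=(5, 7, 3), d=5 → -e3, X_14=(5, 7, 2)
t=14: X=(5, 7, 2), d=5 → -e3, X_15=(5, 7, 1)
t=15: X=(5, 7, 1), d=2 → +e2, X_16=(5, 8, 1)
t=16: X=(5, 8, 1), d=5 → -e3, X_17=(5, 8, 0)

1


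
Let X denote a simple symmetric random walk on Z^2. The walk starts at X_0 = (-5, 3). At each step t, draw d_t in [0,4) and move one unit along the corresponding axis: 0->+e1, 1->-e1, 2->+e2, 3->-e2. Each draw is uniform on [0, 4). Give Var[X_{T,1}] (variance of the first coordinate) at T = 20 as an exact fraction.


Outcome values over d=0..3: [1, -1, 0, 0]
Σy = 0, Σy² = 2, M = 4
μ = 0/4 = 0,  σ² = 2/4 − (0)² = 1/2
Independent increments: Var[X_20] = 20·σ² = 20·(1/2) = 10

10


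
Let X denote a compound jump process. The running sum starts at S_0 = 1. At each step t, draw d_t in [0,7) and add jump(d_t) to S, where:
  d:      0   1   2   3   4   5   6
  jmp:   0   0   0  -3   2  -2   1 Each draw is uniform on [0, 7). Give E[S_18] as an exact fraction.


Outcome values over d=0..6: [0, 0, 0, -3, 2, -2, 1]
Σy = -2, Σy² = 18, M = 7
μ = -2/7 = -2/7,  σ² = 18/7 − (-2/7)² = 122/49
E[S_18] = 1 + 18·(-2/7) = -29/7

-29/7


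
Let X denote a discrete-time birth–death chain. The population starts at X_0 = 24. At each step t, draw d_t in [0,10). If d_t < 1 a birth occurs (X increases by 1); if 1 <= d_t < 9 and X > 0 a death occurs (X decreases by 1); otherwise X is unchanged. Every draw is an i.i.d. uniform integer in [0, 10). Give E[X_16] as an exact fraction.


64/5

X can drop by at most 1 per step and X_0 = 24 > T = 16, so X_t >= 24 − t >= 8 > 0 for every t <= 16: the floor at 0 (the 'and X > 0' condition) never binds. Hence X_16 = X_0 + Σ_{t<16} Y_t with i.i.d. increments Y_t = y(d_t) ∈ {+1, −1, 0}.
Outcome values over d=0..9: [1, -1, -1, -1, -1, -1, -1, -1, -1, 0]
Σy = -7, Σy² = 9, M = 10
μ = -7/10 = -7/10,  σ² = 9/10 − (-7/10)² = 41/100
E[X_16] = 24 + 16·(-7/10) = 64/5


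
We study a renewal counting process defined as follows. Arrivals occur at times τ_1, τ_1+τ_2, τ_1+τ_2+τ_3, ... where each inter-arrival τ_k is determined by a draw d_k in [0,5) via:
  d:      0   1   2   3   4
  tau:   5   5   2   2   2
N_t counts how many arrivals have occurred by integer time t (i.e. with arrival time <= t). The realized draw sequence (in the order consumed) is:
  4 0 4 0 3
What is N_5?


draw d_1=4: τ_1=2, arrival time A_1=2
draw d_2=0: τ_2=5, arrival time A_2=7
draw d_3=4: τ_3=2, arrival time A_3=9
draw d_4=0: τ_4=5, arrival time A_4=14
draw d_5=3: τ_5=2, arrival time A_5=16
N_t over t=0..5: 0:0 1:0 2:1 3:1 4:1 5:1

1


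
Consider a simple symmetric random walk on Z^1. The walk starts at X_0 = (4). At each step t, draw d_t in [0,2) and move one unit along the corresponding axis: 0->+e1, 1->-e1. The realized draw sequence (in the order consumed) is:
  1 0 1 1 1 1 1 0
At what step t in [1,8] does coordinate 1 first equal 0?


t=0: X=(4), d=1 → -e1, X_1=(3)
t=1: X=(3), d=0 → +e1, X_2=(4)
t=2: X=(4), d=1 → -e1, X_3=(3)
t=3: X=(3), d=1 → -e1, X_4=(2)
t=4: X=(2), d=1 → -e1, X_5=(1)
t=5: X=(1), d=1 → -e1, X_6=(0)
t=6: X=(0), d=1 → -e1, X_7=(-1)
t=7: X=(-1), d=0 → +e1, X_8=(0)

6


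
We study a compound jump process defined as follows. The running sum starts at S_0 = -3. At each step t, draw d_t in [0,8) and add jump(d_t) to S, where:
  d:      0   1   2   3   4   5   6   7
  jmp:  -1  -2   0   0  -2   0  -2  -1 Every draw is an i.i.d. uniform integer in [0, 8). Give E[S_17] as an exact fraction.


-20

Outcome values over d=0..7: [-1, -2, 0, 0, -2, 0, -2, -1]
Σy = -8, Σy² = 14, M = 8
μ = -8/8 = -1,  σ² = 14/8 − (-1)² = 3/4
E[S_17] = -3 + 17·(-1) = -20


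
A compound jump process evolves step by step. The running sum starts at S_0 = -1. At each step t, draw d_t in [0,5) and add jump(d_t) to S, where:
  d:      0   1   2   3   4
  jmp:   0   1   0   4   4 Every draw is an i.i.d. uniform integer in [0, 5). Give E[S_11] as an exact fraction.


94/5

Outcome values over d=0..4: [0, 1, 0, 4, 4]
Σy = 9, Σy² = 33, M = 5
μ = 9/5 = 9/5,  σ² = 33/5 − (9/5)² = 84/25
E[S_11] = -1 + 11·(9/5) = 94/5


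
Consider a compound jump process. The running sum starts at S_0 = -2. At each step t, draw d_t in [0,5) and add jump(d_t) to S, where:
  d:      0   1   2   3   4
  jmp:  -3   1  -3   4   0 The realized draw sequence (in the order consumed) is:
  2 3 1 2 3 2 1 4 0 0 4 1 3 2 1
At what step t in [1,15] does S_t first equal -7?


10

t=0: S=-2, d=2, jump=-3, S_1=-5
t=1: S=-5, d=3, jump=4, S_2=-1
t=2: S=-1, d=1, jump=1, S_3=0
t=3: S=0, d=2, jump=-3, S_4=-3
t=4: S=-3, d=3, jump=4, S_5=1
t=5: S=1, d=2, jump=-3, S_6=-2
t=6: S=-2, d=1, jump=1, S_7=-1
t=7: S=-1, d=4, jump=0, S_8=-1
t=8: S=-1, d=0, jump=-3, S_9=-4
t=9: S=-4, d=0, jump=-3, S_10=-7
t=10: S=-7, d=4, jump=0, S_11=-7
t=11: S=-7, d=1, jump=1, S_12=-6
t=12: S=-6, d=3, jump=4, S_13=-2
t=13: S=-2, d=2, jump=-3, S_14=-5
t=14: S=-5, d=1, jump=1, S_15=-4


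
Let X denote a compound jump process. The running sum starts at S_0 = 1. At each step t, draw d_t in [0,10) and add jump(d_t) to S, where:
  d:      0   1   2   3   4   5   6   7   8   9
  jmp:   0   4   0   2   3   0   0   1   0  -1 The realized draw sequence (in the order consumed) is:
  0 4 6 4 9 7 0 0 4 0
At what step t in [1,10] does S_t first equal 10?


t=0: S=1, d=0, jump=0, S_1=1
t=1: S=1, d=4, jump=3, S_2=4
t=2: S=4, d=6, jump=0, S_3=4
t=3: S=4, d=4, jump=3, S_4=7
t=4: S=7, d=9, jump=-1, S_5=6
t=5: S=6, d=7, jump=1, S_6=7
t=6: S=7, d=0, jump=0, S_7=7
t=7: S=7, d=0, jump=0, S_8=7
t=8: S=7, d=4, jump=3, S_9=10
t=9: S=10, d=0, jump=0, S_10=10

9


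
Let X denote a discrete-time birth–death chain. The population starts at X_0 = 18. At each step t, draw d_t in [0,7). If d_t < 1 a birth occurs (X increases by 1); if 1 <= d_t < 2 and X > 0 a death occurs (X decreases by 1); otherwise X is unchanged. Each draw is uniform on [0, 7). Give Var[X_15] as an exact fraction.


X can drop by at most 1 per step and X_0 = 18 > T = 15, so X_t >= 18 − t >= 3 > 0 for every t <= 15: the floor at 0 (the 'and X > 0' condition) never binds. Hence X_15 = X_0 + Σ_{t<15} Y_t with i.i.d. increments Y_t = y(d_t) ∈ {+1, −1, 0}.
Outcome values over d=0..6: [1, -1, 0, 0, 0, 0, 0]
Σy = 0, Σy² = 2, M = 7
μ = 0/7 = 0,  σ² = 2/7 − (0)² = 2/7
Independent increments: Var[X_15] = 15·σ² = 15·(2/7) = 30/7

30/7
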